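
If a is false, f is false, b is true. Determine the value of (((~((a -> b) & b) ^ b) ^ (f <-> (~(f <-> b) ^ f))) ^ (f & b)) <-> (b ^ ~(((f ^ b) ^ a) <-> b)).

a -> b = 0 -> 1 = 1
(a -> b) & b = 1 & 1 = 1
~((a -> b) & b) = ~1 = 0
~((a -> b) & b) ^ b = 0 ^ 1 = 1
f <-> b = 0 <-> 1 = 0
~(f <-> b) = ~0 = 1
~(f <-> b) ^ f = 1 ^ 0 = 1
f <-> (~(f <-> b) ^ f) = 0 <-> 1 = 0
(~((a -> b) & b) ^ b) ^ (f <-> (~(f <-> b) ^ f)) = 1 ^ 0 = 1
f & b = 0 & 1 = 0
((~((a -> b) & b) ^ b) ^ (f <-> (~(f <-> b) ^ f))) ^ (f & b) = 1 ^ 0 = 1
f ^ b = 0 ^ 1 = 1
(f ^ b) ^ a = 1 ^ 0 = 1
((f ^ b) ^ a) <-> b = 1 <-> 1 = 1
~(((f ^ b) ^ a) <-> b) = ~1 = 0
b ^ ~(((f ^ b) ^ a) <-> b) = 1 ^ 0 = 1
(((~((a -> b) & b) ^ b) ^ (f <-> (~(f <-> b) ^ f))) ^ (f & b)) <-> (b ^ ~(((f ^ b) ^ a) <-> b)) = 1 <-> 1 = 1

1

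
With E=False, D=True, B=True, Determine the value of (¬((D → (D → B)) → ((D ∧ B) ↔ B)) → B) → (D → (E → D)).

True

D → B = True → True = True
D → (D → B) = True → True = True
D ∧ B = True ∧ True = True
(D ∧ B) ↔ B = True ↔ True = True
(D → (D → B)) → ((D ∧ B) ↔ B) = True → True = True
¬((D → (D → B)) → ((D ∧ B) ↔ B)) = ¬True = False
¬((D → (D → B)) → ((D ∧ B) ↔ B)) → B = False → True = True
E → D = False → True = True
D → (E → D) = True → True = True
(¬((D → (D → B)) → ((D ∧ B) ↔ B)) → B) → (D → (E → D)) = True → True = True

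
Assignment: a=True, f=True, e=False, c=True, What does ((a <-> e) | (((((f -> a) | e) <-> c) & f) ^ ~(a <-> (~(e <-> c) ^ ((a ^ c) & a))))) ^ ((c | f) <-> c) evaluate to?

False

a <-> e = True <-> False = False
f -> a = True -> True = True
(f -> a) | e = True | False = True
((f -> a) | e) <-> c = True <-> True = True
(((f -> a) | e) <-> c) & f = True & True = True
e <-> c = False <-> True = False
~(e <-> c) = ~False = True
a ^ c = True ^ True = False
(a ^ c) & a = False & True = False
~(e <-> c) ^ ((a ^ c) & a) = True ^ False = True
a <-> (~(e <-> c) ^ ((a ^ c) & a)) = True <-> True = True
~(a <-> (~(e <-> c) ^ ((a ^ c) & a))) = ~True = False
((((f -> a) | e) <-> c) & f) ^ ~(a <-> (~(e <-> c) ^ ((a ^ c) & a))) = True ^ False = True
(a <-> e) | (((((f -> a) | e) <-> c) & f) ^ ~(a <-> (~(e <-> c) ^ ((a ^ c) & a)))) = False | True = True
c | f = True | True = True
(c | f) <-> c = True <-> True = True
((a <-> e) | (((((f -> a) | e) <-> c) & f) ^ ~(a <-> (~(e <-> c) ^ ((a ^ c) & a))))) ^ ((c | f) <-> c) = True ^ True = False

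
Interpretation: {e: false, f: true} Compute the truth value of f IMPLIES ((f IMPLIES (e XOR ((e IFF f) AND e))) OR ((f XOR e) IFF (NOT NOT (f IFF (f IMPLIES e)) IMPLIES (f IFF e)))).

true

e IFF f = false IFF true = false
(e IFF f) AND e = false AND false = false
e XOR ((e IFF f) AND e) = false XOR false = false
f IMPLIES (e XOR ((e IFF f) AND e)) = true IMPLIES false = false
f XOR e = true XOR false = true
f IMPLIES e = true IMPLIES false = false
f IFF (f IMPLIES e) = true IFF false = false
NOT (f IFF (f IMPLIES e)) = NOT false = true
NOT NOT (f IFF (f IMPLIES e)) = NOT true = false
f IFF e = true IFF false = false
NOT NOT (f IFF (f IMPLIES e)) IMPLIES (f IFF e) = false IMPLIES false = true
(f XOR e) IFF (NOT NOT (f IFF (f IMPLIES e)) IMPLIES (f IFF e)) = true IFF true = true
(f IMPLIES (e XOR ((e IFF f) AND e))) OR ((f XOR e) IFF (NOT NOT (f IFF (f IMPLIES e)) IMPLIES (f IFF e))) = false OR true = true
f IMPLIES ((f IMPLIES (e XOR ((e IFF f) AND e))) OR ((f XOR e) IFF (NOT NOT (f IFF (f IMPLIES e)) IMPLIES (f IFF e)))) = true IMPLIES true = true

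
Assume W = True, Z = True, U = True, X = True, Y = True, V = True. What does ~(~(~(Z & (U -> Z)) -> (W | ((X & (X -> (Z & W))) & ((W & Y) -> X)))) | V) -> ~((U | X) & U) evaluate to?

U -> Z = True -> True = True
Z & (U -> Z) = True & True = True
~(Z & (U -> Z)) = ~True = False
Z & W = True & True = True
X -> (Z & W) = True -> True = True
X & (X -> (Z & W)) = True & True = True
W & Y = True & True = True
(W & Y) -> X = True -> True = True
(X & (X -> (Z & W))) & ((W & Y) -> X) = True & True = True
W | ((X & (X -> (Z & W))) & ((W & Y) -> X)) = True | True = True
~(Z & (U -> Z)) -> (W | ((X & (X -> (Z & W))) & ((W & Y) -> X))) = False -> True = True
~(~(Z & (U -> Z)) -> (W | ((X & (X -> (Z & W))) & ((W & Y) -> X)))) = ~True = False
~(~(Z & (U -> Z)) -> (W | ((X & (X -> (Z & W))) & ((W & Y) -> X)))) | V = False | True = True
~(~(~(Z & (U -> Z)) -> (W | ((X & (X -> (Z & W))) & ((W & Y) -> X)))) | V) = ~True = False
U | X = True | True = True
(U | X) & U = True & True = True
~((U | X) & U) = ~True = False
~(~(~(Z & (U -> Z)) -> (W | ((X & (X -> (Z & W))) & ((W & Y) -> X)))) | V) -> ~((U | X) & U) = False -> False = True

True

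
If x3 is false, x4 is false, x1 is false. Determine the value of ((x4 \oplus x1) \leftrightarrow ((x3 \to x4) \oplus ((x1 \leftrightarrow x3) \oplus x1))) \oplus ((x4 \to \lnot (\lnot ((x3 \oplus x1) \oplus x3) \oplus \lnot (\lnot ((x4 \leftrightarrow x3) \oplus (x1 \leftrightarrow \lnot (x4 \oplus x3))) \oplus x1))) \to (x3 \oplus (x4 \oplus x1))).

x4 \oplus x1 = F \oplus F = F
x3 \to x4 = F \to F = T
x1 \leftrightarrow x3 = F \leftrightarrow F = T
(x1 \leftrightarrow x3) \oplus x1 = T \oplus F = T
(x3 \to x4) \oplus ((x1 \leftrightarrow x3) \oplus x1) = T \oplus T = F
(x4 \oplus x1) \leftrightarrow ((x3 \to x4) \oplus ((x1 \leftrightarrow x3) \oplus x1)) = F \leftrightarrow F = T
x3 \oplus x1 = F \oplus F = F
(x3 \oplus x1) \oplus x3 = F \oplus F = F
\lnot ((x3 \oplus x1) \oplus x3) = \lnot F = T
x4 \leftrightarrow x3 = F \leftrightarrow F = T
x4 \oplus x3 = F \oplus F = F
\lnot (x4 \oplus x3) = \lnot F = T
x1 \leftrightarrow \lnot (x4 \oplus x3) = F \leftrightarrow T = F
(x4 \leftrightarrow x3) \oplus (x1 \leftrightarrow \lnot (x4 \oplus x3)) = T \oplus F = T
\lnot ((x4 \leftrightarrow x3) \oplus (x1 \leftrightarrow \lnot (x4 \oplus x3))) = \lnot T = F
\lnot ((x4 \leftrightarrow x3) \oplus (x1 \leftrightarrow \lnot (x4 \oplus x3))) \oplus x1 = F \oplus F = F
\lnot (\lnot ((x4 \leftrightarrow x3) \oplus (x1 \leftrightarrow \lnot (x4 \oplus x3))) \oplus x1) = \lnot F = T
\lnot ((x3 \oplus x1) \oplus x3) \oplus \lnot (\lnot ((x4 \leftrightarrow x3) \oplus (x1 \leftrightarrow \lnot (x4 \oplus x3))) \oplus x1) = T \oplus T = F
\lnot (\lnot ((x3 \oplus x1) \oplus x3) \oplus \lnot (\lnot ((x4 \leftrightarrow x3) \oplus (x1 \leftrightarrow \lnot (x4 \oplus x3))) \oplus x1)) = \lnot F = T
x4 \to \lnot (\lnot ((x3 \oplus x1) \oplus x3) \oplus \lnot (\lnot ((x4 \leftrightarrow x3) \oplus (x1 \leftrightarrow \lnot (x4 \oplus x3))) \oplus x1)) = F \to T = T
x4 \oplus x1 = F \oplus F = F
x3 \oplus (x4 \oplus x1) = F \oplus F = F
(x4 \to \lnot (\lnot ((x3 \oplus x1) \oplus x3) \oplus \lnot (\lnot ((x4 \leftrightarrow x3) \oplus (x1 \leftrightarrow \lnot (x4 \oplus x3))) \oplus x1))) \to (x3 \oplus (x4 \oplus x1)) = T \to F = F
((x4 \oplus x1) \leftrightarrow ((x3 \to x4) \oplus ((x1 \leftrightarrow x3) \oplus x1))) \oplus ((x4 \to \lnot (\lnot ((x3 \oplus x1) \oplus x3) \oplus \lnot (\lnot ((x4 \leftrightarrow x3) \oplus (x1 \leftrightarrow \lnot (x4 \oplus x3))) \oplus x1))) \to (x3 \oplus (x4 \oplus x1))) = T \oplus F = T

T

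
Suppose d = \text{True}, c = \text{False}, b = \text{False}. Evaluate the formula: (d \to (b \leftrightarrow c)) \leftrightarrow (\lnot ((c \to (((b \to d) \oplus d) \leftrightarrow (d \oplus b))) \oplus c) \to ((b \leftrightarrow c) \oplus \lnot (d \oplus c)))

\text{True}

Substituting d=\text{True}, c=\text{False}, b=\text{False}:
b \leftrightarrow c = \text{False} \leftrightarrow \text{False} = \text{True}
d \to (b \leftrightarrow c) = \text{True} \to \text{True} = \text{True}
b \to d = \text{False} \to \text{True} = \text{True}
(b \to d) \oplus d = \text{True} \oplus \text{True} = \text{False}
d \oplus b = \text{True} \oplus \text{False} = \text{True}
((b \to d) \oplus d) \leftrightarrow (d \oplus b) = \text{False} \leftrightarrow \text{True} = \text{False}
c \to (((b \to d) \oplus d) \leftrightarrow (d \oplus b)) = \text{False} \to \text{False} = \text{True}
(c \to (((b \to d) \oplus d) \leftrightarrow (d \oplus b))) \oplus c = \text{True} \oplus \text{False} = \text{True}
\lnot ((c \to (((b \to d) \oplus d) \leftrightarrow (d \oplus b))) \oplus c) = \lnot \text{True} = \text{False}
b \leftrightarrow c = \text{False} \leftrightarrow \text{False} = \text{True}
d \oplus c = \text{True} \oplus \text{False} = \text{True}
\lnot (d \oplus c) = \lnot \text{True} = \text{False}
(b \leftrightarrow c) \oplus \lnot (d \oplus c) = \text{True} \oplus \text{False} = \text{True}
\lnot ((c \to (((b \to d) \oplus d) \leftrightarrow (d \oplus b))) \oplus c) \to ((b \leftrightarrow c) \oplus \lnot (d \oplus c)) = \text{False} \to \text{True} = \text{True}
(d \to (b \leftrightarrow c)) \leftrightarrow (\lnot ((c \to (((b \to d) \oplus d) \leftrightarrow (d \oplus b))) \oplus c) \to ((b \leftrightarrow c) \oplus \lnot (d \oplus c))) = \text{True} \leftrightarrow \text{True} = \text{True}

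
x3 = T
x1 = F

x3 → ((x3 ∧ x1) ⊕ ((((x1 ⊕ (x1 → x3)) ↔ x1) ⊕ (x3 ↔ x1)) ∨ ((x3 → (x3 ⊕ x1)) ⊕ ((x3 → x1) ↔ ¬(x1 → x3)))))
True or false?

x3 ∧ x1 = T ∧ F = F
x1 → x3 = F → T = T
x1 ⊕ (x1 → x3) = F ⊕ T = T
(x1 ⊕ (x1 → x3)) ↔ x1 = T ↔ F = F
x3 ↔ x1 = T ↔ F = F
((x1 ⊕ (x1 → x3)) ↔ x1) ⊕ (x3 ↔ x1) = F ⊕ F = F
x3 ⊕ x1 = T ⊕ F = T
x3 → (x3 ⊕ x1) = T → T = T
x3 → x1 = T → F = F
x1 → x3 = F → T = T
¬(x1 → x3) = ¬T = F
(x3 → x1) ↔ ¬(x1 → x3) = F ↔ F = T
(x3 → (x3 ⊕ x1)) ⊕ ((x3 → x1) ↔ ¬(x1 → x3)) = T ⊕ T = F
(((x1 ⊕ (x1 → x3)) ↔ x1) ⊕ (x3 ↔ x1)) ∨ ((x3 → (x3 ⊕ x1)) ⊕ ((x3 → x1) ↔ ¬(x1 → x3))) = F ∨ F = F
(x3 ∧ x1) ⊕ ((((x1 ⊕ (x1 → x3)) ↔ x1) ⊕ (x3 ↔ x1)) ∨ ((x3 → (x3 ⊕ x1)) ⊕ ((x3 → x1) ↔ ¬(x1 → x3)))) = F ⊕ F = F
x3 → ((x3 ∧ x1) ⊕ ((((x1 ⊕ (x1 → x3)) ↔ x1) ⊕ (x3 ↔ x1)) ∨ ((x3 → (x3 ⊕ x1)) ⊕ ((x3 → x1) ↔ ¬(x1 → x3))))) = T → F = F

F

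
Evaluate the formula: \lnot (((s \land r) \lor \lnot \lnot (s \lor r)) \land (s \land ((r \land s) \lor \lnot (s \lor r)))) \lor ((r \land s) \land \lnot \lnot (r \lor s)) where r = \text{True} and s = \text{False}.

\text{True}

s \land r = \text{False} \land \text{True} = \text{False}
s \lor r = \text{False} \lor \text{True} = \text{True}
\lnot (s \lor r) = \lnot \text{True} = \text{False}
\lnot \lnot (s \lor r) = \lnot \text{False} = \text{True}
(s \land r) \lor \lnot \lnot (s \lor r) = \text{False} \lor \text{True} = \text{True}
r \land s = \text{True} \land \text{False} = \text{False}
s \lor r = \text{False} \lor \text{True} = \text{True}
\lnot (s \lor r) = \lnot \text{True} = \text{False}
(r \land s) \lor \lnot (s \lor r) = \text{False} \lor \text{False} = \text{False}
s \land ((r \land s) \lor \lnot (s \lor r)) = \text{False} \land \text{False} = \text{False}
((s \land r) \lor \lnot \lnot (s \lor r)) \land (s \land ((r \land s) \lor \lnot (s \lor r))) = \text{True} \land \text{False} = \text{False}
\lnot (((s \land r) \lor \lnot \lnot (s \lor r)) \land (s \land ((r \land s) \lor \lnot (s \lor r)))) = \lnot \text{False} = \text{True}
r \land s = \text{True} \land \text{False} = \text{False}
r \lor s = \text{True} \lor \text{False} = \text{True}
\lnot (r \lor s) = \lnot \text{True} = \text{False}
\lnot \lnot (r \lor s) = \lnot \text{False} = \text{True}
(r \land s) \land \lnot \lnot (r \lor s) = \text{False} \land \text{True} = \text{False}
\lnot (((s \land r) \lor \lnot \lnot (s \lor r)) \land (s \land ((r \land s) \lor \lnot (s \lor r)))) \lor ((r \land s) \land \lnot \lnot (r \lor s)) = \text{True} \lor \text{False} = \text{True}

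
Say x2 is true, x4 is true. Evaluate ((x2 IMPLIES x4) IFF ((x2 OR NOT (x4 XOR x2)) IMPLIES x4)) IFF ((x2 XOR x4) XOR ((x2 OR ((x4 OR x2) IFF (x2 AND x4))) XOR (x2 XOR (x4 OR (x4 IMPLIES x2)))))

x2 IMPLIES x4 = T IMPLIES T = T
x4 XOR x2 = T XOR T = F
NOT (x4 XOR x2) = NOT F = T
x2 OR NOT (x4 XOR x2) = T OR T = T
(x2 OR NOT (x4 XOR x2)) IMPLIES x4 = T IMPLIES T = T
(x2 IMPLIES x4) IFF ((x2 OR NOT (x4 XOR x2)) IMPLIES x4) = T IFF T = T
x2 XOR x4 = T XOR T = F
x4 OR x2 = T OR T = T
x2 AND x4 = T AND T = T
(x4 OR x2) IFF (x2 AND x4) = T IFF T = T
x2 OR ((x4 OR x2) IFF (x2 AND x4)) = T OR T = T
x4 IMPLIES x2 = T IMPLIES T = T
x4 OR (x4 IMPLIES x2) = T OR T = T
x2 XOR (x4 OR (x4 IMPLIES x2)) = T XOR T = F
(x2 OR ((x4 OR x2) IFF (x2 AND x4))) XOR (x2 XOR (x4 OR (x4 IMPLIES x2))) = T XOR F = T
(x2 XOR x4) XOR ((x2 OR ((x4 OR x2) IFF (x2 AND x4))) XOR (x2 XOR (x4 OR (x4 IMPLIES x2)))) = F XOR T = T
((x2 IMPLIES x4) IFF ((x2 OR NOT (x4 XOR x2)) IMPLIES x4)) IFF ((x2 XOR x4) XOR ((x2 OR ((x4 OR x2) IFF (x2 AND x4))) XOR (x2 XOR (x4 OR (x4 IMPLIES x2))))) = T IFF T = T

T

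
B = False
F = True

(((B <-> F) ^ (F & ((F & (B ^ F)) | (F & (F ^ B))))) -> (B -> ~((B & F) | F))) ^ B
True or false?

B <-> F = False <-> True = False
B ^ F = False ^ True = True
F & (B ^ F) = True & True = True
F ^ B = True ^ False = True
F & (F ^ B) = True & True = True
(F & (B ^ F)) | (F & (F ^ B)) = True | True = True
F & ((F & (B ^ F)) | (F & (F ^ B))) = True & True = True
(B <-> F) ^ (F & ((F & (B ^ F)) | (F & (F ^ B)))) = False ^ True = True
B & F = False & True = False
(B & F) | F = False | True = True
~((B & F) | F) = ~True = False
B -> ~((B & F) | F) = False -> False = True
((B <-> F) ^ (F & ((F & (B ^ F)) | (F & (F ^ B))))) -> (B -> ~((B & F) | F)) = True -> True = True
(((B <-> F) ^ (F & ((F & (B ^ F)) | (F & (F ^ B))))) -> (B -> ~((B & F) | F))) ^ B = True ^ False = True

True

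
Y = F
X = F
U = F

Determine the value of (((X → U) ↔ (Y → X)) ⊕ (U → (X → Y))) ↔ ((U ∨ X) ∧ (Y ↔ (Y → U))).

X → U = F → F = T
Y → X = F → F = T
(X → U) ↔ (Y → X) = T ↔ T = T
X → Y = F → F = T
U → (X → Y) = F → T = T
((X → U) ↔ (Y → X)) ⊕ (U → (X → Y)) = T ⊕ T = F
U ∨ X = F ∨ F = F
Y → U = F → F = T
Y ↔ (Y → U) = F ↔ T = F
(U ∨ X) ∧ (Y ↔ (Y → U)) = F ∧ F = F
(((X → U) ↔ (Y → X)) ⊕ (U → (X → Y))) ↔ ((U ∨ X) ∧ (Y ↔ (Y → U))) = F ↔ F = T

T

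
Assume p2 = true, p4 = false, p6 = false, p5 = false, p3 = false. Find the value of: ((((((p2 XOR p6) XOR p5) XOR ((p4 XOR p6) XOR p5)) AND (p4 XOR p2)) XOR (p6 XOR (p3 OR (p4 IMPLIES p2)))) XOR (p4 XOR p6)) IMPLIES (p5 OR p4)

true

p2 XOR p6 = true XOR false = true
(p2 XOR p6) XOR p5 = true XOR false = true
p4 XOR p6 = false XOR false = false
(p4 XOR p6) XOR p5 = false XOR false = false
((p2 XOR p6) XOR p5) XOR ((p4 XOR p6) XOR p5) = true XOR false = true
p4 XOR p2 = false XOR true = true
(((p2 XOR p6) XOR p5) XOR ((p4 XOR p6) XOR p5)) AND (p4 XOR p2) = true AND true = true
p4 IMPLIES p2 = false IMPLIES true = true
p3 OR (p4 IMPLIES p2) = false OR true = true
p6 XOR (p3 OR (p4 IMPLIES p2)) = false XOR true = true
((((p2 XOR p6) XOR p5) XOR ((p4 XOR p6) XOR p5)) AND (p4 XOR p2)) XOR (p6 XOR (p3 OR (p4 IMPLIES p2))) = true XOR true = false
p4 XOR p6 = false XOR false = false
(((((p2 XOR p6) XOR p5) XOR ((p4 XOR p6) XOR p5)) AND (p4 XOR p2)) XOR (p6 XOR (p3 OR (p4 IMPLIES p2)))) XOR (p4 XOR p6) = false XOR false = false
p5 OR p4 = false OR false = false
((((((p2 XOR p6) XOR p5) XOR ((p4 XOR p6) XOR p5)) AND (p4 XOR p2)) XOR (p6 XOR (p3 OR (p4 IMPLIES p2)))) XOR (p4 XOR p6)) IMPLIES (p5 OR p4) = false IMPLIES false = true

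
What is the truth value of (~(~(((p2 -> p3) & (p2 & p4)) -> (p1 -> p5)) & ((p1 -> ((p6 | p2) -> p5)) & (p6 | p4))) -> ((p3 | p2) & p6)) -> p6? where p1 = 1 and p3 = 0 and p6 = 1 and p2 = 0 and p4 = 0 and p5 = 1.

1

p2 -> p3 = 0 -> 0 = 1
p2 & p4 = 0 & 0 = 0
(p2 -> p3) & (p2 & p4) = 1 & 0 = 0
p1 -> p5 = 1 -> 1 = 1
((p2 -> p3) & (p2 & p4)) -> (p1 -> p5) = 0 -> 1 = 1
~(((p2 -> p3) & (p2 & p4)) -> (p1 -> p5)) = ~1 = 0
p6 | p2 = 1 | 0 = 1
(p6 | p2) -> p5 = 1 -> 1 = 1
p1 -> ((p6 | p2) -> p5) = 1 -> 1 = 1
p6 | p4 = 1 | 0 = 1
(p1 -> ((p6 | p2) -> p5)) & (p6 | p4) = 1 & 1 = 1
~(((p2 -> p3) & (p2 & p4)) -> (p1 -> p5)) & ((p1 -> ((p6 | p2) -> p5)) & (p6 | p4)) = 0 & 1 = 0
~(~(((p2 -> p3) & (p2 & p4)) -> (p1 -> p5)) & ((p1 -> ((p6 | p2) -> p5)) & (p6 | p4))) = ~0 = 1
p3 | p2 = 0 | 0 = 0
(p3 | p2) & p6 = 0 & 1 = 0
~(~(((p2 -> p3) & (p2 & p4)) -> (p1 -> p5)) & ((p1 -> ((p6 | p2) -> p5)) & (p6 | p4))) -> ((p3 | p2) & p6) = 1 -> 0 = 0
(~(~(((p2 -> p3) & (p2 & p4)) -> (p1 -> p5)) & ((p1 -> ((p6 | p2) -> p5)) & (p6 | p4))) -> ((p3 | p2) & p6)) -> p6 = 0 -> 1 = 1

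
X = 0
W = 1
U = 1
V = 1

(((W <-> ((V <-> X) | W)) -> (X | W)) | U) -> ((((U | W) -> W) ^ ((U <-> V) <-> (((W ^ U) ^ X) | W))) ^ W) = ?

1

V <-> X = 1 <-> 0 = 0
(V <-> X) | W = 0 | 1 = 1
W <-> ((V <-> X) | W) = 1 <-> 1 = 1
X | W = 0 | 1 = 1
(W <-> ((V <-> X) | W)) -> (X | W) = 1 -> 1 = 1
((W <-> ((V <-> X) | W)) -> (X | W)) | U = 1 | 1 = 1
U | W = 1 | 1 = 1
(U | W) -> W = 1 -> 1 = 1
U <-> V = 1 <-> 1 = 1
W ^ U = 1 ^ 1 = 0
(W ^ U) ^ X = 0 ^ 0 = 0
((W ^ U) ^ X) | W = 0 | 1 = 1
(U <-> V) <-> (((W ^ U) ^ X) | W) = 1 <-> 1 = 1
((U | W) -> W) ^ ((U <-> V) <-> (((W ^ U) ^ X) | W)) = 1 ^ 1 = 0
(((U | W) -> W) ^ ((U <-> V) <-> (((W ^ U) ^ X) | W))) ^ W = 0 ^ 1 = 1
(((W <-> ((V <-> X) | W)) -> (X | W)) | U) -> ((((U | W) -> W) ^ ((U <-> V) <-> (((W ^ U) ^ X) | W))) ^ W) = 1 -> 1 = 1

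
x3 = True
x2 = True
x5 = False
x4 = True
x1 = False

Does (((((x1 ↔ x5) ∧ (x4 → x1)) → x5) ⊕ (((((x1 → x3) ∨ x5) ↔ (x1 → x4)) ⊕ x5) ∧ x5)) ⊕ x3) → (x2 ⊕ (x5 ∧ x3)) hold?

True

x1 ↔ x5 = False ↔ False = True
x4 → x1 = True → False = False
(x1 ↔ x5) ∧ (x4 → x1) = True ∧ False = False
((x1 ↔ x5) ∧ (x4 → x1)) → x5 = False → False = True
x1 → x3 = False → True = True
(x1 → x3) ∨ x5 = True ∨ False = True
x1 → x4 = False → True = True
((x1 → x3) ∨ x5) ↔ (x1 → x4) = True ↔ True = True
(((x1 → x3) ∨ x5) ↔ (x1 → x4)) ⊕ x5 = True ⊕ False = True
((((x1 → x3) ∨ x5) ↔ (x1 → x4)) ⊕ x5) ∧ x5 = True ∧ False = False
(((x1 ↔ x5) ∧ (x4 → x1)) → x5) ⊕ (((((x1 → x3) ∨ x5) ↔ (x1 → x4)) ⊕ x5) ∧ x5) = True ⊕ False = True
((((x1 ↔ x5) ∧ (x4 → x1)) → x5) ⊕ (((((x1 → x3) ∨ x5) ↔ (x1 → x4)) ⊕ x5) ∧ x5)) ⊕ x3 = True ⊕ True = False
x5 ∧ x3 = False ∧ True = False
x2 ⊕ (x5 ∧ x3) = True ⊕ False = True
(((((x1 ↔ x5) ∧ (x4 → x1)) → x5) ⊕ (((((x1 → x3) ∨ x5) ↔ (x1 → x4)) ⊕ x5) ∧ x5)) ⊕ x3) → (x2 ⊕ (x5 ∧ x3)) = False → True = True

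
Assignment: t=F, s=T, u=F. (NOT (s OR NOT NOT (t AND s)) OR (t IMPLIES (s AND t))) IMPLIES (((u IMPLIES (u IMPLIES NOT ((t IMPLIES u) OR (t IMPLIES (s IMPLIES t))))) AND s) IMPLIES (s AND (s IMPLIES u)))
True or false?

t AND s = F AND T = F
NOT (t AND s) = NOT F = T
NOT NOT (t AND s) = NOT T = F
s OR NOT NOT (t AND s) = T OR F = T
NOT (s OR NOT NOT (t AND s)) = NOT T = F
s AND t = T AND F = F
t IMPLIES (s AND t) = F IMPLIES F = T
NOT (s OR NOT NOT (t AND s)) OR (t IMPLIES (s AND t)) = F OR T = T
t IMPLIES u = F IMPLIES F = T
s IMPLIES t = T IMPLIES F = F
t IMPLIES (s IMPLIES t) = F IMPLIES F = T
(t IMPLIES u) OR (t IMPLIES (s IMPLIES t)) = T OR T = T
NOT ((t IMPLIES u) OR (t IMPLIES (s IMPLIES t))) = NOT T = F
u IMPLIES NOT ((t IMPLIES u) OR (t IMPLIES (s IMPLIES t))) = F IMPLIES F = T
u IMPLIES (u IMPLIES NOT ((t IMPLIES u) OR (t IMPLIES (s IMPLIES t)))) = F IMPLIES T = T
(u IMPLIES (u IMPLIES NOT ((t IMPLIES u) OR (t IMPLIES (s IMPLIES t))))) AND s = T AND T = T
s IMPLIES u = T IMPLIES F = F
s AND (s IMPLIES u) = T AND F = F
((u IMPLIES (u IMPLIES NOT ((t IMPLIES u) OR (t IMPLIES (s IMPLIES t))))) AND s) IMPLIES (s AND (s IMPLIES u)) = T IMPLIES F = F
(NOT (s OR NOT NOT (t AND s)) OR (t IMPLIES (s AND t))) IMPLIES (((u IMPLIES (u IMPLIES NOT ((t IMPLIES u) OR (t IMPLIES (s IMPLIES t))))) AND s) IMPLIES (s AND (s IMPLIES u))) = T IMPLIES F = F

F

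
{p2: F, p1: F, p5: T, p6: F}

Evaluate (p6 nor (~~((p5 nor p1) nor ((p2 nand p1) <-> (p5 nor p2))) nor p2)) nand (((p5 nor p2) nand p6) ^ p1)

F

p5 nor p1 = T nor F = F
p2 nand p1 = F nand F = T
p5 nor p2 = T nor F = F
(p2 nand p1) <-> (p5 nor p2) = T <-> F = F
(p5 nor p1) nor ((p2 nand p1) <-> (p5 nor p2)) = F nor F = T
~((p5 nor p1) nor ((p2 nand p1) <-> (p5 nor p2))) = ~T = F
~~((p5 nor p1) nor ((p2 nand p1) <-> (p5 nor p2))) = ~F = T
~~((p5 nor p1) nor ((p2 nand p1) <-> (p5 nor p2))) nor p2 = T nor F = F
p6 nor (~~((p5 nor p1) nor ((p2 nand p1) <-> (p5 nor p2))) nor p2) = F nor F = T
p5 nor p2 = T nor F = F
(p5 nor p2) nand p6 = F nand F = T
((p5 nor p2) nand p6) ^ p1 = T ^ F = T
(p6 nor (~~((p5 nor p1) nor ((p2 nand p1) <-> (p5 nor p2))) nor p2)) nand (((p5 nor p2) nand p6) ^ p1) = T nand T = F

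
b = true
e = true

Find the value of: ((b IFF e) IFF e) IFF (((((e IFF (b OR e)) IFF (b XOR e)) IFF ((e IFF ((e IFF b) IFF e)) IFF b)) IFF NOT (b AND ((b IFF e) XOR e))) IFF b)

b IFF e = true IFF true = true
(b IFF e) IFF e = true IFF true = true
b OR e = true OR true = true
e IFF (b OR e) = true IFF true = true
b XOR e = true XOR true = false
(e IFF (b OR e)) IFF (b XOR e) = true IFF false = false
e IFF b = true IFF true = true
(e IFF b) IFF e = true IFF true = true
e IFF ((e IFF b) IFF e) = true IFF true = true
(e IFF ((e IFF b) IFF e)) IFF b = true IFF true = true
((e IFF (b OR e)) IFF (b XOR e)) IFF ((e IFF ((e IFF b) IFF e)) IFF b) = false IFF true = false
b IFF e = true IFF true = true
(b IFF e) XOR e = true XOR true = false
b AND ((b IFF e) XOR e) = true AND false = false
NOT (b AND ((b IFF e) XOR e)) = NOT false = true
(((e IFF (b OR e)) IFF (b XOR e)) IFF ((e IFF ((e IFF b) IFF e)) IFF b)) IFF NOT (b AND ((b IFF e) XOR e)) = false IFF true = false
((((e IFF (b OR e)) IFF (b XOR e)) IFF ((e IFF ((e IFF b) IFF e)) IFF b)) IFF NOT (b AND ((b IFF e) XOR e))) IFF b = false IFF true = false
((b IFF e) IFF e) IFF (((((e IFF (b OR e)) IFF (b XOR e)) IFF ((e IFF ((e IFF b) IFF e)) IFF b)) IFF NOT (b AND ((b IFF e) XOR e))) IFF b) = true IFF false = false

false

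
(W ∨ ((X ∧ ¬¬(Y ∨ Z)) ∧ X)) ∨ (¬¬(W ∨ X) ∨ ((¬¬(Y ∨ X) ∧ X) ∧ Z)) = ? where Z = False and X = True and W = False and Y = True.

True

Substituting Z=False, X=True, W=False, Y=True:
Y ∨ Z = True ∨ False = True
¬(Y ∨ Z) = ¬True = False
¬¬(Y ∨ Z) = ¬False = True
X ∧ ¬¬(Y ∨ Z) = True ∧ True = True
(X ∧ ¬¬(Y ∨ Z)) ∧ X = True ∧ True = True
W ∨ ((X ∧ ¬¬(Y ∨ Z)) ∧ X) = False ∨ True = True
W ∨ X = False ∨ True = True
¬(W ∨ X) = ¬True = False
¬¬(W ∨ X) = ¬False = True
Y ∨ X = True ∨ True = True
¬(Y ∨ X) = ¬True = False
¬¬(Y ∨ X) = ¬False = True
¬¬(Y ∨ X) ∧ X = True ∧ True = True
(¬¬(Y ∨ X) ∧ X) ∧ Z = True ∧ False = False
¬¬(W ∨ X) ∨ ((¬¬(Y ∨ X) ∧ X) ∧ Z) = True ∨ False = True
(W ∨ ((X ∧ ¬¬(Y ∨ Z)) ∧ X)) ∨ (¬¬(W ∨ X) ∨ ((¬¬(Y ∨ X) ∧ X) ∧ Z)) = True ∨ True = True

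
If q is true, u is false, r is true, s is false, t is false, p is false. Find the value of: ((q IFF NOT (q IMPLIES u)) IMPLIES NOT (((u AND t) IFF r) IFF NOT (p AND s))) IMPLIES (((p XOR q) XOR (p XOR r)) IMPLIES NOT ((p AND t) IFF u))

true

Substituting q=true, u=false, r=true, s=false, t=false, p=false:
q IMPLIES u = true IMPLIES false = false
NOT (q IMPLIES u) = NOT false = true
q IFF NOT (q IMPLIES u) = true IFF true = true
u AND t = false AND false = false
(u AND t) IFF r = false IFF true = false
p AND s = false AND false = false
NOT (p AND s) = NOT false = true
((u AND t) IFF r) IFF NOT (p AND s) = false IFF true = false
NOT (((u AND t) IFF r) IFF NOT (p AND s)) = NOT false = true
(q IFF NOT (q IMPLIES u)) IMPLIES NOT (((u AND t) IFF r) IFF NOT (p AND s)) = true IMPLIES true = true
p XOR q = false XOR true = true
p XOR r = false XOR true = true
(p XOR q) XOR (p XOR r) = true XOR true = false
p AND t = false AND false = false
(p AND t) IFF u = false IFF false = true
NOT ((p AND t) IFF u) = NOT true = false
((p XOR q) XOR (p XOR r)) IMPLIES NOT ((p AND t) IFF u) = false IMPLIES false = true
((q IFF NOT (q IMPLIES u)) IMPLIES NOT (((u AND t) IFF r) IFF NOT (p AND s))) IMPLIES (((p XOR q) XOR (p XOR r)) IMPLIES NOT ((p AND t) IFF u)) = true IMPLIES true = true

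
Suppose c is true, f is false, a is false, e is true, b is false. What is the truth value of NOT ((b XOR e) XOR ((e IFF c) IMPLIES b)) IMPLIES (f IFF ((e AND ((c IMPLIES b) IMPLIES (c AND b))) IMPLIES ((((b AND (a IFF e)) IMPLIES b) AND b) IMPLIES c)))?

Substituting c=True, f=False, a=False, e=True, b=False:
b XOR e = False XOR True = True
e IFF c = True IFF True = True
(e IFF c) IMPLIES b = True IMPLIES False = False
(b XOR e) XOR ((e IFF c) IMPLIES b) = True XOR False = True
NOT ((b XOR e) XOR ((e IFF c) IMPLIES b)) = NOT True = False
c IMPLIES b = True IMPLIES False = False
c AND b = True AND False = False
(c IMPLIES b) IMPLIES (c AND b) = False IMPLIES False = True
e AND ((c IMPLIES b) IMPLIES (c AND b)) = True AND True = True
a IFF e = False IFF True = False
b AND (a IFF e) = False AND False = False
(b AND (a IFF e)) IMPLIES b = False IMPLIES False = True
((b AND (a IFF e)) IMPLIES b) AND b = True AND False = False
(((b AND (a IFF e)) IMPLIES b) AND b) IMPLIES c = False IMPLIES True = True
(e AND ((c IMPLIES b) IMPLIES (c AND b))) IMPLIES ((((b AND (a IFF e)) IMPLIES b) AND b) IMPLIES c) = True IMPLIES True = True
f IFF ((e AND ((c IMPLIES b) IMPLIES (c AND b))) IMPLIES ((((b AND (a IFF e)) IMPLIES b) AND b) IMPLIES c)) = False IFF True = False
NOT ((b XOR e) XOR ((e IFF c) IMPLIES b)) IMPLIES (f IFF ((e AND ((c IMPLIES b) IMPLIES (c AND b))) IMPLIES ((((b AND (a IFF e)) IMPLIES b) AND b) IMPLIES c))) = False IMPLIES False = True

True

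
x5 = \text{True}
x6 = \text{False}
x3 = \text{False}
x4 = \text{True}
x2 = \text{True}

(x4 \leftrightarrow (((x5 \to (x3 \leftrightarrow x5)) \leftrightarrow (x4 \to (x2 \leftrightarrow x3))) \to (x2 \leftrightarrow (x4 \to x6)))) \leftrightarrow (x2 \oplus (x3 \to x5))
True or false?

\text{True}

Substituting x5=\text{True}, x6=\text{False}, x3=\text{False}, x4=\text{True}, x2=\text{True}:
x3 \leftrightarrow x5 = \text{False} \leftrightarrow \text{True} = \text{False}
x5 \to (x3 \leftrightarrow x5) = \text{True} \to \text{False} = \text{False}
x2 \leftrightarrow x3 = \text{True} \leftrightarrow \text{False} = \text{False}
x4 \to (x2 \leftrightarrow x3) = \text{True} \to \text{False} = \text{False}
(x5 \to (x3 \leftrightarrow x5)) \leftrightarrow (x4 \to (x2 \leftrightarrow x3)) = \text{False} \leftrightarrow \text{False} = \text{True}
x4 \to x6 = \text{True} \to \text{False} = \text{False}
x2 \leftrightarrow (x4 \to x6) = \text{True} \leftrightarrow \text{False} = \text{False}
((x5 \to (x3 \leftrightarrow x5)) \leftrightarrow (x4 \to (x2 \leftrightarrow x3))) \to (x2 \leftrightarrow (x4 \to x6)) = \text{True} \to \text{False} = \text{False}
x4 \leftrightarrow (((x5 \to (x3 \leftrightarrow x5)) \leftrightarrow (x4 \to (x2 \leftrightarrow x3))) \to (x2 \leftrightarrow (x4 \to x6))) = \text{True} \leftrightarrow \text{False} = \text{False}
x3 \to x5 = \text{False} \to \text{True} = \text{True}
x2 \oplus (x3 \to x5) = \text{True} \oplus \text{True} = \text{False}
(x4 \leftrightarrow (((x5 \to (x3 \leftrightarrow x5)) \leftrightarrow (x4 \to (x2 \leftrightarrow x3))) \to (x2 \leftrightarrow (x4 \to x6)))) \leftrightarrow (x2 \oplus (x3 \to x5)) = \text{False} \leftrightarrow \text{False} = \text{True}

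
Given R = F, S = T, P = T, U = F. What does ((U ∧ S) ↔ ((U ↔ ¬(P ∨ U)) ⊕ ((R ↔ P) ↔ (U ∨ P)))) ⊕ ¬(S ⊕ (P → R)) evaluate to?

F

U ∧ S = F ∧ T = F
P ∨ U = T ∨ F = T
¬(P ∨ U) = ¬T = F
U ↔ ¬(P ∨ U) = F ↔ F = T
R ↔ P = F ↔ T = F
U ∨ P = F ∨ T = T
(R ↔ P) ↔ (U ∨ P) = F ↔ T = F
(U ↔ ¬(P ∨ U)) ⊕ ((R ↔ P) ↔ (U ∨ P)) = T ⊕ F = T
(U ∧ S) ↔ ((U ↔ ¬(P ∨ U)) ⊕ ((R ↔ P) ↔ (U ∨ P))) = F ↔ T = F
P → R = T → F = F
S ⊕ (P → R) = T ⊕ F = T
¬(S ⊕ (P → R)) = ¬T = F
((U ∧ S) ↔ ((U ↔ ¬(P ∨ U)) ⊕ ((R ↔ P) ↔ (U ∨ P)))) ⊕ ¬(S ⊕ (P → R)) = F ⊕ F = F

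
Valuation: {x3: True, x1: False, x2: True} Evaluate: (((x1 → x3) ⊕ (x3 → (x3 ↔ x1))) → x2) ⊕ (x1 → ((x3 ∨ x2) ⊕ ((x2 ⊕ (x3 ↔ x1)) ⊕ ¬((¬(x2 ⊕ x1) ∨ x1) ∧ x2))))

False

x1 → x3 = False → True = True
x3 ↔ x1 = True ↔ False = False
x3 → (x3 ↔ x1) = True → False = False
(x1 → x3) ⊕ (x3 → (x3 ↔ x1)) = True ⊕ False = True
((x1 → x3) ⊕ (x3 → (x3 ↔ x1))) → x2 = True → True = True
x3 ∨ x2 = True ∨ True = True
x3 ↔ x1 = True ↔ False = False
x2 ⊕ (x3 ↔ x1) = True ⊕ False = True
x2 ⊕ x1 = True ⊕ False = True
¬(x2 ⊕ x1) = ¬True = False
¬(x2 ⊕ x1) ∨ x1 = False ∨ False = False
(¬(x2 ⊕ x1) ∨ x1) ∧ x2 = False ∧ True = False
¬((¬(x2 ⊕ x1) ∨ x1) ∧ x2) = ¬False = True
(x2 ⊕ (x3 ↔ x1)) ⊕ ¬((¬(x2 ⊕ x1) ∨ x1) ∧ x2) = True ⊕ True = False
(x3 ∨ x2) ⊕ ((x2 ⊕ (x3 ↔ x1)) ⊕ ¬((¬(x2 ⊕ x1) ∨ x1) ∧ x2)) = True ⊕ False = True
x1 → ((x3 ∨ x2) ⊕ ((x2 ⊕ (x3 ↔ x1)) ⊕ ¬((¬(x2 ⊕ x1) ∨ x1) ∧ x2))) = False → True = True
(((x1 → x3) ⊕ (x3 → (x3 ↔ x1))) → x2) ⊕ (x1 → ((x3 ∨ x2) ⊕ ((x2 ⊕ (x3 ↔ x1)) ⊕ ¬((¬(x2 ⊕ x1) ∨ x1) ∧ x2)))) = True ⊕ True = False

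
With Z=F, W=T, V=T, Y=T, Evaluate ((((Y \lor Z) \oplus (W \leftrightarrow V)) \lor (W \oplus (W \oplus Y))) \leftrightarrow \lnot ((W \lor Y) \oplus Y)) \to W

Substituting Z=F, W=T, V=T, Y=T:
Y \lor Z = T \lor F = T
W \leftrightarrow V = T \leftrightarrow T = T
(Y \lor Z) \oplus (W \leftrightarrow V) = T \oplus T = F
W \oplus Y = T \oplus T = F
W \oplus (W \oplus Y) = T \oplus F = T
((Y \lor Z) \oplus (W \leftrightarrow V)) \lor (W \oplus (W \oplus Y)) = F \lor T = T
W \lor Y = T \lor T = T
(W \lor Y) \oplus Y = T \oplus T = F
\lnot ((W \lor Y) \oplus Y) = \lnot F = T
(((Y \lor Z) \oplus (W \leftrightarrow V)) \lor (W \oplus (W \oplus Y))) \leftrightarrow \lnot ((W \lor Y) \oplus Y) = T \leftrightarrow T = T
((((Y \lor Z) \oplus (W \leftrightarrow V)) \lor (W \oplus (W \oplus Y))) \leftrightarrow \lnot ((W \lor Y) \oplus Y)) \to W = T \to T = T

T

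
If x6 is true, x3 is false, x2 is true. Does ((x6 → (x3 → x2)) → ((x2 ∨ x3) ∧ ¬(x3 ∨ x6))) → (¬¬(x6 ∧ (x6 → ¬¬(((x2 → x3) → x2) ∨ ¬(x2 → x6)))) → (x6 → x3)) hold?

True

x3 → x2 = False → True = True
x6 → (x3 → x2) = True → True = True
x2 ∨ x3 = True ∨ False = True
x3 ∨ x6 = False ∨ True = True
¬(x3 ∨ x6) = ¬True = False
(x2 ∨ x3) ∧ ¬(x3 ∨ x6) = True ∧ False = False
(x6 → (x3 → x2)) → ((x2 ∨ x3) ∧ ¬(x3 ∨ x6)) = True → False = False
x2 → x3 = True → False = False
(x2 → x3) → x2 = False → True = True
x2 → x6 = True → True = True
¬(x2 → x6) = ¬True = False
((x2 → x3) → x2) ∨ ¬(x2 → x6) = True ∨ False = True
¬(((x2 → x3) → x2) ∨ ¬(x2 → x6)) = ¬True = False
¬¬(((x2 → x3) → x2) ∨ ¬(x2 → x6)) = ¬False = True
x6 → ¬¬(((x2 → x3) → x2) ∨ ¬(x2 → x6)) = True → True = True
x6 ∧ (x6 → ¬¬(((x2 → x3) → x2) ∨ ¬(x2 → x6))) = True ∧ True = True
¬(x6 ∧ (x6 → ¬¬(((x2 → x3) → x2) ∨ ¬(x2 → x6)))) = ¬True = False
¬¬(x6 ∧ (x6 → ¬¬(((x2 → x3) → x2) ∨ ¬(x2 → x6)))) = ¬False = True
x6 → x3 = True → False = False
¬¬(x6 ∧ (x6 → ¬¬(((x2 → x3) → x2) ∨ ¬(x2 → x6)))) → (x6 → x3) = True → False = False
((x6 → (x3 → x2)) → ((x2 ∨ x3) ∧ ¬(x3 ∨ x6))) → (¬¬(x6 ∧ (x6 → ¬¬(((x2 → x3) → x2) ∨ ¬(x2 → x6)))) → (x6 → x3)) = False → False = True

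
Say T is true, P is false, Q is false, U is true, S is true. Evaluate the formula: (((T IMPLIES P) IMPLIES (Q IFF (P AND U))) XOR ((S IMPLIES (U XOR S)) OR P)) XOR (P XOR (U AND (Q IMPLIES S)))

T IMPLIES P = true IMPLIES false = false
P AND U = false AND true = false
Q IFF (P AND U) = false IFF false = true
(T IMPLIES P) IMPLIES (Q IFF (P AND U)) = false IMPLIES true = true
U XOR S = true XOR true = false
S IMPLIES (U XOR S) = true IMPLIES false = false
(S IMPLIES (U XOR S)) OR P = false OR false = false
((T IMPLIES P) IMPLIES (Q IFF (P AND U))) XOR ((S IMPLIES (U XOR S)) OR P) = true XOR false = true
Q IMPLIES S = false IMPLIES true = true
U AND (Q IMPLIES S) = true AND true = true
P XOR (U AND (Q IMPLIES S)) = false XOR true = true
(((T IMPLIES P) IMPLIES (Q IFF (P AND U))) XOR ((S IMPLIES (U XOR S)) OR P)) XOR (P XOR (U AND (Q IMPLIES S))) = true XOR true = false

false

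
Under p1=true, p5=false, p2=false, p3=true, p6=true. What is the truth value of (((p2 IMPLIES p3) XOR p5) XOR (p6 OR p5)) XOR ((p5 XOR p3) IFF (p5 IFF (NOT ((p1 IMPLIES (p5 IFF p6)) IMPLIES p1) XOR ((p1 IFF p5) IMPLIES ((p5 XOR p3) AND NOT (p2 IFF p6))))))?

false

Substituting p1=true, p5=false, p2=false, p3=true, p6=true:
p2 IMPLIES p3 = false IMPLIES true = true
(p2 IMPLIES p3) XOR p5 = true XOR false = true
p6 OR p5 = true OR false = true
((p2 IMPLIES p3) XOR p5) XOR (p6 OR p5) = true XOR true = false
p5 XOR p3 = false XOR true = true
p5 IFF p6 = false IFF true = false
p1 IMPLIES (p5 IFF p6) = true IMPLIES false = false
(p1 IMPLIES (p5 IFF p6)) IMPLIES p1 = false IMPLIES true = true
NOT ((p1 IMPLIES (p5 IFF p6)) IMPLIES p1) = NOT true = false
p1 IFF p5 = true IFF false = false
p5 XOR p3 = false XOR true = true
p2 IFF p6 = false IFF true = false
NOT (p2 IFF p6) = NOT false = true
(p5 XOR p3) AND NOT (p2 IFF p6) = true AND true = true
(p1 IFF p5) IMPLIES ((p5 XOR p3) AND NOT (p2 IFF p6)) = false IMPLIES true = true
NOT ((p1 IMPLIES (p5 IFF p6)) IMPLIES p1) XOR ((p1 IFF p5) IMPLIES ((p5 XOR p3) AND NOT (p2 IFF p6))) = false XOR true = true
p5 IFF (NOT ((p1 IMPLIES (p5 IFF p6)) IMPLIES p1) XOR ((p1 IFF p5) IMPLIES ((p5 XOR p3) AND NOT (p2 IFF p6)))) = false IFF true = false
(p5 XOR p3) IFF (p5 IFF (NOT ((p1 IMPLIES (p5 IFF p6)) IMPLIES p1) XOR ((p1 IFF p5) IMPLIES ((p5 XOR p3) AND NOT (p2 IFF p6))))) = true IFF false = false
(((p2 IMPLIES p3) XOR p5) XOR (p6 OR p5)) XOR ((p5 XOR p3) IFF (p5 IFF (NOT ((p1 IMPLIES (p5 IFF p6)) IMPLIES p1) XOR ((p1 IFF p5) IMPLIES ((p5 XOR p3) AND NOT (p2 IFF p6)))))) = false XOR false = false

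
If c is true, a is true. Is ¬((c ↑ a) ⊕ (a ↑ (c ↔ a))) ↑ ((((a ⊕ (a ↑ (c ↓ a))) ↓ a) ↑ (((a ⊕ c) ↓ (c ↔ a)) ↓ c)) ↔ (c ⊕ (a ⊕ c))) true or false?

False

c ↑ a = True ↑ True = False
c ↔ a = True ↔ True = True
a ↑ (c ↔ a) = True ↑ True = False
(c ↑ a) ⊕ (a ↑ (c ↔ a)) = False ⊕ False = False
¬((c ↑ a) ⊕ (a ↑ (c ↔ a))) = ¬False = True
c ↓ a = True ↓ True = False
a ↑ (c ↓ a) = True ↑ False = True
a ⊕ (a ↑ (c ↓ a)) = True ⊕ True = False
(a ⊕ (a ↑ (c ↓ a))) ↓ a = False ↓ True = False
a ⊕ c = True ⊕ True = False
c ↔ a = True ↔ True = True
(a ⊕ c) ↓ (c ↔ a) = False ↓ True = False
((a ⊕ c) ↓ (c ↔ a)) ↓ c = False ↓ True = False
((a ⊕ (a ↑ (c ↓ a))) ↓ a) ↑ (((a ⊕ c) ↓ (c ↔ a)) ↓ c) = False ↑ False = True
a ⊕ c = True ⊕ True = False
c ⊕ (a ⊕ c) = True ⊕ False = True
(((a ⊕ (a ↑ (c ↓ a))) ↓ a) ↑ (((a ⊕ c) ↓ (c ↔ a)) ↓ c)) ↔ (c ⊕ (a ⊕ c)) = True ↔ True = True
¬((c ↑ a) ⊕ (a ↑ (c ↔ a))) ↑ ((((a ⊕ (a ↑ (c ↓ a))) ↓ a) ↑ (((a ⊕ c) ↓ (c ↔ a)) ↓ c)) ↔ (c ⊕ (a ⊕ c))) = True ↑ True = False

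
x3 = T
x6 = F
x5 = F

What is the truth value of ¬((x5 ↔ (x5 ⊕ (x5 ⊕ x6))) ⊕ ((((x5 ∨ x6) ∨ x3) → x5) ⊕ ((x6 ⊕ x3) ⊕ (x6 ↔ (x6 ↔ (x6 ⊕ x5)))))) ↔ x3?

T

Substituting x3=T, x6=F, x5=F:
x5 ⊕ x6 = F ⊕ F = F
x5 ⊕ (x5 ⊕ x6) = F ⊕ F = F
x5 ↔ (x5 ⊕ (x5 ⊕ x6)) = F ↔ F = T
x5 ∨ x6 = F ∨ F = F
(x5 ∨ x6) ∨ x3 = F ∨ T = T
((x5 ∨ x6) ∨ x3) → x5 = T → F = F
x6 ⊕ x3 = F ⊕ T = T
x6 ⊕ x5 = F ⊕ F = F
x6 ↔ (x6 ⊕ x5) = F ↔ F = T
x6 ↔ (x6 ↔ (x6 ⊕ x5)) = F ↔ T = F
(x6 ⊕ x3) ⊕ (x6 ↔ (x6 ↔ (x6 ⊕ x5))) = T ⊕ F = T
(((x5 ∨ x6) ∨ x3) → x5) ⊕ ((x6 ⊕ x3) ⊕ (x6 ↔ (x6 ↔ (x6 ⊕ x5)))) = F ⊕ T = T
(x5 ↔ (x5 ⊕ (x5 ⊕ x6))) ⊕ ((((x5 ∨ x6) ∨ x3) → x5) ⊕ ((x6 ⊕ x3) ⊕ (x6 ↔ (x6 ↔ (x6 ⊕ x5))))) = T ⊕ T = F
¬((x5 ↔ (x5 ⊕ (x5 ⊕ x6))) ⊕ ((((x5 ∨ x6) ∨ x3) → x5) ⊕ ((x6 ⊕ x3) ⊕ (x6 ↔ (x6 ↔ (x6 ⊕ x5)))))) = ¬F = T
¬((x5 ↔ (x5 ⊕ (x5 ⊕ x6))) ⊕ ((((x5 ∨ x6) ∨ x3) → x5) ⊕ ((x6 ⊕ x3) ⊕ (x6 ↔ (x6 ↔ (x6 ⊕ x5)))))) ↔ x3 = T ↔ T = T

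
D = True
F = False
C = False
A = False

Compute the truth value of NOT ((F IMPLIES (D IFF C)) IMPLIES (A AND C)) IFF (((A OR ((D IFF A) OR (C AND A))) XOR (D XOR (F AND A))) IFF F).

D IFF C = True IFF False = False
F IMPLIES (D IFF C) = False IMPLIES False = True
A AND C = False AND False = False
(F IMPLIES (D IFF C)) IMPLIES (A AND C) = True IMPLIES False = False
NOT ((F IMPLIES (D IFF C)) IMPLIES (A AND C)) = NOT False = True
D IFF A = True IFF False = False
C AND A = False AND False = False
(D IFF A) OR (C AND A) = False OR False = False
A OR ((D IFF A) OR (C AND A)) = False OR False = False
F AND A = False AND False = False
D XOR (F AND A) = True XOR False = True
(A OR ((D IFF A) OR (C AND A))) XOR (D XOR (F AND A)) = False XOR True = True
((A OR ((D IFF A) OR (C AND A))) XOR (D XOR (F AND A))) IFF F = True IFF False = False
NOT ((F IMPLIES (D IFF C)) IMPLIES (A AND C)) IFF (((A OR ((D IFF A) OR (C AND A))) XOR (D XOR (F AND A))) IFF F) = True IFF False = False

False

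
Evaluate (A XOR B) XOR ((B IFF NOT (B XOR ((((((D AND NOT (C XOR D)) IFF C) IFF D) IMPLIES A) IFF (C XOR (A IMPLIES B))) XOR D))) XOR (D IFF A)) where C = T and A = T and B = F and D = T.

F

A XOR B = T XOR F = T
C XOR D = T XOR T = F
NOT (C XOR D) = NOT F = T
D AND NOT (C XOR D) = T AND T = T
(D AND NOT (C XOR D)) IFF C = T IFF T = T
((D AND NOT (C XOR D)) IFF C) IFF D = T IFF T = T
(((D AND NOT (C XOR D)) IFF C) IFF D) IMPLIES A = T IMPLIES T = T
A IMPLIES B = T IMPLIES F = F
C XOR (A IMPLIES B) = T XOR F = T
((((D AND NOT (C XOR D)) IFF C) IFF D) IMPLIES A) IFF (C XOR (A IMPLIES B)) = T IFF T = T
(((((D AND NOT (C XOR D)) IFF C) IFF D) IMPLIES A) IFF (C XOR (A IMPLIES B))) XOR D = T XOR T = F
B XOR ((((((D AND NOT (C XOR D)) IFF C) IFF D) IMPLIES A) IFF (C XOR (A IMPLIES B))) XOR D) = F XOR F = F
NOT (B XOR ((((((D AND NOT (C XOR D)) IFF C) IFF D) IMPLIES A) IFF (C XOR (A IMPLIES B))) XOR D)) = NOT F = T
B IFF NOT (B XOR ((((((D AND NOT (C XOR D)) IFF C) IFF D) IMPLIES A) IFF (C XOR (A IMPLIES B))) XOR D)) = F IFF T = F
D IFF A = T IFF T = T
(B IFF NOT (B XOR ((((((D AND NOT (C XOR D)) IFF C) IFF D) IMPLIES A) IFF (C XOR (A IMPLIES B))) XOR D))) XOR (D IFF A) = F XOR T = T
(A XOR B) XOR ((B IFF NOT (B XOR ((((((D AND NOT (C XOR D)) IFF C) IFF D) IMPLIES A) IFF (C XOR (A IMPLIES B))) XOR D))) XOR (D IFF A)) = T XOR T = F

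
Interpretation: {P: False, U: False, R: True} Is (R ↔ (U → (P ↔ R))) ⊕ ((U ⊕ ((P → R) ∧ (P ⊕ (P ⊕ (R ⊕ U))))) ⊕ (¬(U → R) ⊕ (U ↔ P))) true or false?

P ↔ R = False ↔ True = False
U → (P ↔ R) = False → False = True
R ↔ (U → (P ↔ R)) = True ↔ True = True
P → R = False → True = True
R ⊕ U = True ⊕ False = True
P ⊕ (R ⊕ U) = False ⊕ True = True
P ⊕ (P ⊕ (R ⊕ U)) = False ⊕ True = True
(P → R) ∧ (P ⊕ (P ⊕ (R ⊕ U))) = True ∧ True = True
U ⊕ ((P → R) ∧ (P ⊕ (P ⊕ (R ⊕ U)))) = False ⊕ True = True
U → R = False → True = True
¬(U → R) = ¬True = False
U ↔ P = False ↔ False = True
¬(U → R) ⊕ (U ↔ P) = False ⊕ True = True
(U ⊕ ((P → R) ∧ (P ⊕ (P ⊕ (R ⊕ U))))) ⊕ (¬(U → R) ⊕ (U ↔ P)) = True ⊕ True = False
(R ↔ (U → (P ↔ R))) ⊕ ((U ⊕ ((P → R) ∧ (P ⊕ (P ⊕ (R ⊕ U))))) ⊕ (¬(U → R) ⊕ (U ↔ P))) = True ⊕ False = True

True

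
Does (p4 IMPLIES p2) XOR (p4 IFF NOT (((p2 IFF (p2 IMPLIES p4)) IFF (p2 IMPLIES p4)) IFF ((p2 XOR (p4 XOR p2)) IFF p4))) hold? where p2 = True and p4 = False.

False

p4 IMPLIES p2 = False IMPLIES True = True
p2 IMPLIES p4 = True IMPLIES False = False
p2 IFF (p2 IMPLIES p4) = True IFF False = False
p2 IMPLIES p4 = True IMPLIES False = False
(p2 IFF (p2 IMPLIES p4)) IFF (p2 IMPLIES p4) = False IFF False = True
p4 XOR p2 = False XOR True = True
p2 XOR (p4 XOR p2) = True XOR True = False
(p2 XOR (p4 XOR p2)) IFF p4 = False IFF False = True
((p2 IFF (p2 IMPLIES p4)) IFF (p2 IMPLIES p4)) IFF ((p2 XOR (p4 XOR p2)) IFF p4) = True IFF True = True
NOT (((p2 IFF (p2 IMPLIES p4)) IFF (p2 IMPLIES p4)) IFF ((p2 XOR (p4 XOR p2)) IFF p4)) = NOT True = False
p4 IFF NOT (((p2 IFF (p2 IMPLIES p4)) IFF (p2 IMPLIES p4)) IFF ((p2 XOR (p4 XOR p2)) IFF p4)) = False IFF False = True
(p4 IMPLIES p2) XOR (p4 IFF NOT (((p2 IFF (p2 IMPLIES p4)) IFF (p2 IMPLIES p4)) IFF ((p2 XOR (p4 XOR p2)) IFF p4))) = True XOR True = False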